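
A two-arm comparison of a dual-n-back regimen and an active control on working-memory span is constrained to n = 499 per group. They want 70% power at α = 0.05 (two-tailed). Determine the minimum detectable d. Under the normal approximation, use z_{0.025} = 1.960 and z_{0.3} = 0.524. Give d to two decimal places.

For two independent groups of n = 499 each: d_min = (z_{α/2} + z_β)·√(2/n).
z-sum = 1.960 + 0.524 = 2.484.
d_min = 2.484 × √(2/499) = 2.484 × 0.0633 = 0.157.

d_min ≈ 0.16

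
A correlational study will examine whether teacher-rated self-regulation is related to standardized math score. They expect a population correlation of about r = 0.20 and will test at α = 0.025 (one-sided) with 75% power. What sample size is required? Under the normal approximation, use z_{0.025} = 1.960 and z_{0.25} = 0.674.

n = 172

Fisher's z: C = ½·ln((1+r)/(1−r)) = ½·ln(1.5000) = 0.2027.
n = ((z_{α} + z_β)/C)² + 3.
(1.960 + 0.674) / 0.2027 = 2.634 / 0.2027 = 12.995.
n = 12.995² + 3 = 168.86 + 3 = 171.9.
Round up.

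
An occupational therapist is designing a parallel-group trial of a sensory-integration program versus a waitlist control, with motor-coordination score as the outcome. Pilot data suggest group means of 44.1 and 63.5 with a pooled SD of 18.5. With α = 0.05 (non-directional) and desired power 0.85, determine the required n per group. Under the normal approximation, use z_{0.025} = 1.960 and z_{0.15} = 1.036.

Cohen's d = |M₁ − M₂| / SD_pooled = |44.1 − 63.5| / 18.5 = 19.4 / 18.5 = 1.049.
For two independent groups with equal n: n = 2·((z_{α/2} + z_β) / d)².
z_{α/2} + z_β = 1.960 + 1.036 = 2.996.
n = 2 × (2.996 / 1.049)² = 2 × 2.856² = 2 × 8.16 = 16.3.
Round up to the next whole participant.

n = 17 per group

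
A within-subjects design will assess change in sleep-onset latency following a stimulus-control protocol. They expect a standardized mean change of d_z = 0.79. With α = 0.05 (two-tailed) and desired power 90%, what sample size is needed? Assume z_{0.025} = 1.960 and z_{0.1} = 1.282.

For a paired (one-sample on differences) test: n = ((z_{α/2} + z_β) / d)².
z_{α/2} + z_β = 1.960 + 1.282 = 3.242.
n = (3.242 / 0.79)² = 4.104² = 16.84.
Round up.

n = 17 pairs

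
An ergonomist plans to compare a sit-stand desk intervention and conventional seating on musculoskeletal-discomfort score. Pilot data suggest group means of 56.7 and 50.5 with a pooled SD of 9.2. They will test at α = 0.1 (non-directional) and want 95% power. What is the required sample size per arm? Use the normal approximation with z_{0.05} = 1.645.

Cohen's d = |M₁ − M₂| / SD_pooled = |56.7 − 50.5| / 9.2 = 6.2 / 9.2 = 0.674.
For two independent groups with equal n: n = 2·((z_{α/2} + z_β) / d)².
z_{α/2} + z_β = 1.645 + 1.645 = 3.290.
n = 2 × (3.290 / 0.674)² = 2 × 4.881² = 2 × 23.83 = 47.7.
Round up to the next whole participant.

n = 48 per group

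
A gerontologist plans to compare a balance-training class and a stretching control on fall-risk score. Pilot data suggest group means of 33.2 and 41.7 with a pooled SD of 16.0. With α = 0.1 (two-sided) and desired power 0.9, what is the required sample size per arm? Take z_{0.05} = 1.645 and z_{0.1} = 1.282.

n = 61 per group

Cohen's d = |M₁ − M₂| / SD_pooled = |33.2 − 41.7| / 16.0 = 8.5 / 16.0 = 0.531.
For two independent groups with equal n: n = 2·((z_{α/2} + z_β) / d)².
z_{α/2} + z_β = 1.645 + 1.282 = 2.927.
n = 2 × (2.927 / 0.531)² = 2 × 5.512² = 2 × 30.38 = 60.8.
Round up to the next whole participant.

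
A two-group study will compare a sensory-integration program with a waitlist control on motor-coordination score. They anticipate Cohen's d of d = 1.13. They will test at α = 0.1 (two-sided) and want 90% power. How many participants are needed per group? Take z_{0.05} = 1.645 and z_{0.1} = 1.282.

n = 14 per group

For two independent groups with equal n: n = 2·((z_{α/2} + z_β) / d)².
z_{α/2} + z_β = 1.645 + 1.282 = 2.927.
n = 2 × (2.927 / 1.13)² = 2 × 2.590² = 2 × 6.71 = 13.4.
Round up to the next whole participant.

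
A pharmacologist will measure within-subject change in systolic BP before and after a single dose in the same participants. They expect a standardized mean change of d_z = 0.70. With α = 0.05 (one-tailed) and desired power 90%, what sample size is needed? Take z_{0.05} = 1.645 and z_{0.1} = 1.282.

For a paired (one-sample on differences) test: n = ((z_{α} + z_β) / d)².
z_{α} + z_β = 1.645 + 1.282 = 2.927.
n = (2.927 / 0.70)² = 4.181² = 17.48.
Round up.

n = 18 pairs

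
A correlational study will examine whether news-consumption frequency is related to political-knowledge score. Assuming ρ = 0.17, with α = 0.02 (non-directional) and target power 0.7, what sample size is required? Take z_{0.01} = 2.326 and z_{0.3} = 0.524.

Fisher's z: C = ½·ln((1+r)/(1−r)) = ½·ln(1.4096) = 0.1717.
n = ((z_{α/2} + z_β)/C)² + 3.
(2.326 + 0.524) / 0.1717 = 2.850 / 0.1717 = 16.599.
n = 16.599² + 3 = 275.52 + 3 = 278.5.
Round up.

n = 279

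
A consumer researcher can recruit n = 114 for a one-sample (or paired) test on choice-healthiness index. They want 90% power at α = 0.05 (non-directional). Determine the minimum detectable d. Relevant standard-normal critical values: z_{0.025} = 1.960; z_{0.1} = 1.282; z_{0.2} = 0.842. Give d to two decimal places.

For a single sample (or paired design) of n = 114: d_min = (z_{α/2} + z_β)/√n.
z-sum = 1.960 + 1.282 = 3.242.
d_min = 3.242 / √114 = 3.242 / 10.677 = 0.304.

d_min ≈ 0.30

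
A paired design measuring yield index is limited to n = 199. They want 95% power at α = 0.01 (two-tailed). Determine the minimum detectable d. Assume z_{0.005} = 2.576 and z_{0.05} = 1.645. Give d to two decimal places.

d_min ≈ 0.30

For a single sample (or paired design) of n = 199: d_min = (z_{α/2} + z_β)/√n.
z-sum = 2.576 + 1.645 = 4.221.
d_min = 4.221 / √199 = 4.221 / 14.107 = 0.299.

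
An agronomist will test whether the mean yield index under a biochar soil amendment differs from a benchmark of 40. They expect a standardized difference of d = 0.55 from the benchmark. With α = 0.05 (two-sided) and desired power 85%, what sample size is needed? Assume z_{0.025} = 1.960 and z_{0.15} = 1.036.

n = 30

For a one-sample test: n = ((z_{α/2} + z_β) / d)².
z_{α/2} + z_β = 1.960 + 1.036 = 2.996.
n = (2.996 / 0.55)² = 5.447² = 29.67.
Round up.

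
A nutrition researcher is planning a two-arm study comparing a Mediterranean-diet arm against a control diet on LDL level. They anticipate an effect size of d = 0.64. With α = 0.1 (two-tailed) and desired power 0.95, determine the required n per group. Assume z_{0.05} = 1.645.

n = 53 per group

For two independent groups with equal n: n = 2·((z_{α/2} + z_β) / d)².
z_{α/2} + z_β = 1.645 + 1.645 = 3.290.
n = 2 × (3.290 / 0.64)² = 2 × 5.141² = 2 × 26.43 = 52.9.
Round up to the next whole participant.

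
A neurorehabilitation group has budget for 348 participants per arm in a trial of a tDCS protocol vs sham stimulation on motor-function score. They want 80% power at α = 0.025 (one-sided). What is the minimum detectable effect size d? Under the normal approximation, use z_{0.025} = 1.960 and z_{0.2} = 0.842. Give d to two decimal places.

For two independent groups of n = 348 each: d_min = (z_{α} + z_β)·√(2/n).
z-sum = 1.960 + 0.842 = 2.802.
d_min = 2.802 × √(2/348) = 2.802 × 0.0758 = 0.212.

d_min ≈ 0.21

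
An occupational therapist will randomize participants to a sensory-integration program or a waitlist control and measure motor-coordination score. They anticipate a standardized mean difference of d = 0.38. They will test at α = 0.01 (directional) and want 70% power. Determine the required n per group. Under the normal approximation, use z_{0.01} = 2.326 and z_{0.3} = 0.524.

For two independent groups with equal n: n = 2·((z_{α} + z_β) / d)².
z_{α} + z_β = 2.326 + 0.524 = 2.850.
n = 2 × (2.850 / 0.38)² = 2 × 7.500² = 2 × 56.25 = 112.5.
Round up to the next whole participant.

n = 113 per group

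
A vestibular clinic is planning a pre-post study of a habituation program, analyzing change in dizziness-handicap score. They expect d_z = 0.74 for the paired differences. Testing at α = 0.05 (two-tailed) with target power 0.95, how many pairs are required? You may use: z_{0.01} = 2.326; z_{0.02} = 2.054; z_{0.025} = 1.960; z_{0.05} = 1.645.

n = 24 pairs

For a paired (one-sample on differences) test: n = ((z_{α/2} + z_β) / d)².
z_{α/2} + z_β = 1.960 + 1.645 = 3.605.
n = (3.605 / 0.74)² = 4.872² = 23.73.
Round up.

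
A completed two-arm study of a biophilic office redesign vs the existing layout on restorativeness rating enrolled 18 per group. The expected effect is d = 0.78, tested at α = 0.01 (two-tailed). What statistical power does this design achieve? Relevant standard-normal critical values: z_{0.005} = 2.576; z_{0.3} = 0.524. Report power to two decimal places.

For two equal groups, power = Φ(d·√(n/2) − z_{α/2}).
d·√(n/2) = 0.78 × √(18/2) = 0.78 × 3.000 = 2.340.
z_β = 2.340 − 2.576 = -0.236.
Power = Φ(-0.236) = 0.407.

power ≈ 0.41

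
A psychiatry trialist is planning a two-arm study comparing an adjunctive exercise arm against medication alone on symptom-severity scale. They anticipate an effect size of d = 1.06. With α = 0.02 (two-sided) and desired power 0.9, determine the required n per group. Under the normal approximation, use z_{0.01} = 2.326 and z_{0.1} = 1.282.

n = 24 per group

For two independent groups with equal n: n = 2·((z_{α/2} + z_β) / d)².
z_{α/2} + z_β = 2.326 + 1.282 = 3.608.
n = 2 × (3.608 / 1.06)² = 2 × 3.404² = 2 × 11.59 = 23.2.
Round up to the next whole participant.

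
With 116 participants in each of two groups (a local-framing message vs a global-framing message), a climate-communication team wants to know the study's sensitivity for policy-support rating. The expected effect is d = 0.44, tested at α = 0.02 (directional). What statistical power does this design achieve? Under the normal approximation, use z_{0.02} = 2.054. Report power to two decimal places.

power ≈ 0.90

For two equal groups, power = Φ(d·√(n/2) − z_{α}).
d·√(n/2) = 0.44 × √(116/2) = 0.44 × 7.616 = 3.351.
z_β = 3.351 − 2.054 = 1.297.
Power = Φ(1.297) = 0.903.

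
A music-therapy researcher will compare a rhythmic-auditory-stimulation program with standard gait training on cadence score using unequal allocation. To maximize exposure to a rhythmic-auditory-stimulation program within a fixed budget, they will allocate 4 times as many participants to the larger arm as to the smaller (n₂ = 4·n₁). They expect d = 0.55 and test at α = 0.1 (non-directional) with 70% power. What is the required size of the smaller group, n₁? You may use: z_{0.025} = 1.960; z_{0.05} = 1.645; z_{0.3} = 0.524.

n₁ = 20

With allocation ratio k = n₂/n₁ = 4, Var(x̄₁−x̄₂) = σ²(1/n₁ + 1/(k·n₁)) = σ²·(k+1)/(k·n₁).
So n₁ = (1 + 1/k)·((z_{α/2} + z_β)/d)² = 1.250 × (2.169/0.55)².
n₁ = 1.250 × 15.55 = 19.4.
Round up: n₁ = 20, giving n₂ = 4 × 20 = 80.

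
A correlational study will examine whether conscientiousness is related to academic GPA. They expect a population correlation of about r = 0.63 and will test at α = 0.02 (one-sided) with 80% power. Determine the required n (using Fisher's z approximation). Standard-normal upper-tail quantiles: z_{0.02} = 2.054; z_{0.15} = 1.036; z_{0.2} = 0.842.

n = 19

Fisher's z: C = ½·ln((1+r)/(1−r)) = ½·ln(4.4054) = 0.7414.
n = ((z_{α} + z_β)/C)² + 3.
(2.054 + 0.842) / 0.7414 = 2.896 / 0.7414 = 3.906.
n = 3.906² + 3 = 15.26 + 3 = 18.3.
Round up.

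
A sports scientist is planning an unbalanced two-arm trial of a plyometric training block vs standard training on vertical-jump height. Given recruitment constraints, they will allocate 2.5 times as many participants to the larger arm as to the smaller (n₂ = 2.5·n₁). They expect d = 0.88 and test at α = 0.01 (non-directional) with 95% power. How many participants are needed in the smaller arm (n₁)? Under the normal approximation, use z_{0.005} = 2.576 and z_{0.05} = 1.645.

With allocation ratio k = n₂/n₁ = 2.5, Var(x̄₁−x̄₂) = σ²(1/n₁ + 1/(k·n₁)) = σ²·(k+1)/(k·n₁).
So n₁ = (1 + 1/k)·((z_{α/2} + z_β)/d)² = 1.400 × (4.221/0.88)².
n₁ = 1.400 × 23.01 = 32.2.
Round up: n₁ = 33, giving n₂ = ⌈2.5 × 33⌉ = ⌈82.5⌉ = 83.

n₁ = 33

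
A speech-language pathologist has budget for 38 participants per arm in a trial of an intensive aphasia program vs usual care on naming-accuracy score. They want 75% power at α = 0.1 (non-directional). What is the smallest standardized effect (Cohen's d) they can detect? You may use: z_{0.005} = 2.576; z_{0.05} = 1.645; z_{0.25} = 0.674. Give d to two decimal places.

For two independent groups of n = 38 each: d_min = (z_{α/2} + z_β)·√(2/n).
z-sum = 1.645 + 0.674 = 2.319.
d_min = 2.319 × √(2/38) = 2.319 × 0.2294 = 0.532.

d_min ≈ 0.53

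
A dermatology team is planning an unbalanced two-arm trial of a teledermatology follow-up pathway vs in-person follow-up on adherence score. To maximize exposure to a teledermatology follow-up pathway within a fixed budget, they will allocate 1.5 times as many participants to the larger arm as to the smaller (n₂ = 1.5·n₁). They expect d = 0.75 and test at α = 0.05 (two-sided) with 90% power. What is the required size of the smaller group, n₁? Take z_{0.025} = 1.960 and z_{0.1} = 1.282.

With allocation ratio k = n₂/n₁ = 1.5, Var(x̄₁−x̄₂) = σ²(1/n₁ + 1/(k·n₁)) = σ²·(k+1)/(k·n₁).
So n₁ = (1 + 1/k)·((z_{α/2} + z_β)/d)² = 1.667 × (3.242/0.75)².
n₁ = 1.667 × 18.69 = 31.1.
Round up: n₁ = 32, giving n₂ = 1.5 × 32 = 48.

n₁ = 32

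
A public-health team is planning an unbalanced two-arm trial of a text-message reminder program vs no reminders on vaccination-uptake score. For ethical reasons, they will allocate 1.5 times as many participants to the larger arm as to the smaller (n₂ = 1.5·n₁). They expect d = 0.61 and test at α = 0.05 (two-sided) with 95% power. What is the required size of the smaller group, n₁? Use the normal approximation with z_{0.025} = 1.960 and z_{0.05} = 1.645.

With allocation ratio k = n₂/n₁ = 1.5, Var(x̄₁−x̄₂) = σ²(1/n₁ + 1/(k·n₁)) = σ²·(k+1)/(k·n₁).
So n₁ = (1 + 1/k)·((z_{α/2} + z_β)/d)² = 1.667 × (3.605/0.61)².
n₁ = 1.667 × 34.93 = 58.2.
Round up: n₁ = 59, giving n₂ = ⌈1.5 × 59⌉ = ⌈88.5⌉ = 89.

n₁ = 59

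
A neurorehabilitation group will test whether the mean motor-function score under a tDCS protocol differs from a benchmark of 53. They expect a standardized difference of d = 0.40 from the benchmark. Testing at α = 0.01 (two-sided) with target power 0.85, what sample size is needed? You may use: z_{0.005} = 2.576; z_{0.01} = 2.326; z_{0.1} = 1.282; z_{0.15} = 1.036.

For a one-sample test: n = ((z_{α/2} + z_β) / d)².
z_{α/2} + z_β = 2.576 + 1.036 = 3.612.
n = (3.612 / 0.40)² = 9.030² = 81.54.
Round up.

n = 82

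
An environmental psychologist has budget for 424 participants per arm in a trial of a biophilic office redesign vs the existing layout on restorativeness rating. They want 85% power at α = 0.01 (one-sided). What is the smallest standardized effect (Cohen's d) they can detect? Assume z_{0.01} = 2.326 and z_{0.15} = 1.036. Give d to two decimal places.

For two independent groups of n = 424 each: d_min = (z_{α} + z_β)·√(2/n).
z-sum = 2.326 + 1.036 = 3.362.
d_min = 3.362 × √(2/424) = 3.362 × 0.0687 = 0.231.

d_min ≈ 0.23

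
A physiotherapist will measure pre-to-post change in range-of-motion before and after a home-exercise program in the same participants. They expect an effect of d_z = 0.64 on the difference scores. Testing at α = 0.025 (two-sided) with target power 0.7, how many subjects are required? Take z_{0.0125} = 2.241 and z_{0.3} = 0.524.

For a paired (one-sample on differences) test: n = ((z_{α/2} + z_β) / d)².
z_{α/2} + z_β = 2.241 + 0.524 = 2.765.
n = (2.765 / 0.64)² = 4.320² = 18.67.
Round up.

n = 19 pairs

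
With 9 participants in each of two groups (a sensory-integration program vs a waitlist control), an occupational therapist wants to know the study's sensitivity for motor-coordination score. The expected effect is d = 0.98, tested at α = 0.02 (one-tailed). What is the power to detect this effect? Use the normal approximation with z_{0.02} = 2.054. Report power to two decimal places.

power ≈ 0.51

For two equal groups, power = Φ(d·√(n/2) − z_{α}).
d·√(n/2) = 0.98 × √(9/2) = 0.98 × 2.121 = 2.079.
z_β = 2.079 − 2.054 = 0.025.
Power = Φ(0.025) = 0.510.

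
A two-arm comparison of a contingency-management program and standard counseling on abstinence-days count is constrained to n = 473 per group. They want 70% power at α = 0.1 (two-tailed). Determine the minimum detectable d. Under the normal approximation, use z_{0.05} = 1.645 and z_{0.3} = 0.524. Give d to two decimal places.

For two independent groups of n = 473 each: d_min = (z_{α/2} + z_β)·√(2/n).
z-sum = 1.645 + 0.524 = 2.169.
d_min = 2.169 × √(2/473) = 2.169 × 0.0650 = 0.141.

d_min ≈ 0.14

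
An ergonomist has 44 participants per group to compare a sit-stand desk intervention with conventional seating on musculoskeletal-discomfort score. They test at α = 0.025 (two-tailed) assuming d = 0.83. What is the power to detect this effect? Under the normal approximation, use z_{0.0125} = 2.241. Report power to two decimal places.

power ≈ 0.95

For two equal groups, power = Φ(d·√(n/2) − z_{α/2}).
d·√(n/2) = 0.83 × √(44/2) = 0.83 × 4.690 = 3.893.
z_β = 3.893 − 2.241 = 1.652.
Power = Φ(1.652) = 0.951.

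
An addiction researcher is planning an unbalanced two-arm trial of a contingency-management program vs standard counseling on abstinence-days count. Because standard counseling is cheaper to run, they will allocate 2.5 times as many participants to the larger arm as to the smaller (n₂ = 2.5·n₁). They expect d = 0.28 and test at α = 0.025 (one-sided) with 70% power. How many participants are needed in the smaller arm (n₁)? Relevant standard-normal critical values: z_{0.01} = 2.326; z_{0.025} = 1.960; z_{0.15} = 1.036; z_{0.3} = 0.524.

n₁ = 111

With allocation ratio k = n₂/n₁ = 2.5, Var(x̄₁−x̄₂) = σ²(1/n₁ + 1/(k·n₁)) = σ²·(k+1)/(k·n₁).
So n₁ = (1 + 1/k)·((z_{α} + z_β)/d)² = 1.400 × (2.484/0.28)².
n₁ = 1.400 × 78.70 = 110.2.
Round up: n₁ = 111, giving n₂ = ⌈2.5 × 111⌉ = ⌈277.5⌉ = 278.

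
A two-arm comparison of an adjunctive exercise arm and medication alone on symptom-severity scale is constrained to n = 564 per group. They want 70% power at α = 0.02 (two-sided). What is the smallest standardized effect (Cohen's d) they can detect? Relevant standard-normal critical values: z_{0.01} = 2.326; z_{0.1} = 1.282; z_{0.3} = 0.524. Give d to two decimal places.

For two independent groups of n = 564 each: d_min = (z_{α/2} + z_β)·√(2/n).
z-sum = 2.326 + 0.524 = 2.850.
d_min = 2.850 × √(2/564) = 2.850 × 0.0595 = 0.170.

d_min ≈ 0.17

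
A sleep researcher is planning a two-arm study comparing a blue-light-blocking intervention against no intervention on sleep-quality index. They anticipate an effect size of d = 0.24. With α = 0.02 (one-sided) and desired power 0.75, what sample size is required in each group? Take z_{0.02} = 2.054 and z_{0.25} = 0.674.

n = 259 per group

For two independent groups with equal n: n = 2·((z_{α} + z_β) / d)².
z_{α} + z_β = 2.054 + 0.674 = 2.728.
n = 2 × (2.728 / 0.24)² = 2 × 11.367² = 2 × 129.20 = 258.4.
Round up to the next whole participant.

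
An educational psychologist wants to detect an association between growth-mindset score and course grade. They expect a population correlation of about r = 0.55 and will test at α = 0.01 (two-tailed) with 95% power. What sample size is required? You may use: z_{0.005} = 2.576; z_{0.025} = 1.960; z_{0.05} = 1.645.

Fisher's z: C = ½·ln((1+r)/(1−r)) = ½·ln(3.4444) = 0.6184.
n = ((z_{α/2} + z_β)/C)² + 3.
(2.576 + 1.645) / 0.6184 = 4.221 / 0.6184 = 6.826.
n = 6.826² + 3 = 46.59 + 3 = 49.6.
Round up.

n = 50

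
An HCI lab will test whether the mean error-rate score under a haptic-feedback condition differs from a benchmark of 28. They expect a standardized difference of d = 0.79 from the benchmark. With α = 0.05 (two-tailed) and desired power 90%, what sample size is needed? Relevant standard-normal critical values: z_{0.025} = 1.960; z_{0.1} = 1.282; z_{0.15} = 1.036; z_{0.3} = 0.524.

For a one-sample test: n = ((z_{α/2} + z_β) / d)².
z_{α/2} + z_β = 1.960 + 1.282 = 3.242.
n = (3.242 / 0.79)² = 4.104² = 16.84.
Round up.

n = 17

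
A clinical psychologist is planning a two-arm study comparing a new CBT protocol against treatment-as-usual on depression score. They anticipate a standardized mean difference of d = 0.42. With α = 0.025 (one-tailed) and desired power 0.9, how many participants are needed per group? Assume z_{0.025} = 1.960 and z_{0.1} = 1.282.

n = 120 per group

For two independent groups with equal n: n = 2·((z_{α} + z_β) / d)².
z_{α} + z_β = 1.960 + 1.282 = 3.242.
n = 2 × (3.242 / 0.42)² = 2 × 7.719² = 2 × 59.58 = 119.2.
Round up to the next whole participant.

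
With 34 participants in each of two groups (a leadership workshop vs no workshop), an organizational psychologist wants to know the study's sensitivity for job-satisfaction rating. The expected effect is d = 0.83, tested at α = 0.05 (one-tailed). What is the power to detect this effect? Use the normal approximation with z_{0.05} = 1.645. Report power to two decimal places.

power ≈ 0.96

For two equal groups, power = Φ(d·√(n/2) − z_{α}).
d·√(n/2) = 0.83 × √(34/2) = 0.83 × 4.123 = 3.422.
z_β = 3.422 − 1.645 = 1.777.
Power = Φ(1.777) = 0.962.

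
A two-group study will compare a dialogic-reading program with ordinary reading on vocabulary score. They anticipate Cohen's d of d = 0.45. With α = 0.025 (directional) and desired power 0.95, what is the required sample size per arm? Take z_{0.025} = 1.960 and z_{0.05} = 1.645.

n = 129 per group

For two independent groups with equal n: n = 2·((z_{α} + z_β) / d)².
z_{α} + z_β = 1.960 + 1.645 = 3.605.
n = 2 × (3.605 / 0.45)² = 2 × 8.011² = 2 × 64.18 = 128.4.
Round up to the next whole participant.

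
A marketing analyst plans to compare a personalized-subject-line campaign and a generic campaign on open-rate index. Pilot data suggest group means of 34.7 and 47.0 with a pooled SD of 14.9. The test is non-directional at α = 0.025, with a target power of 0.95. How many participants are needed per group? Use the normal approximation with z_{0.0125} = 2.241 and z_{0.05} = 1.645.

Cohen's d = |M₁ − M₂| / SD_pooled = |34.7 − 47.0| / 14.9 = 12.3 / 14.9 = 0.826.
For two independent groups with equal n: n = 2·((z_{α/2} + z_β) / d)².
z_{α/2} + z_β = 2.241 + 1.645 = 3.886.
n = 2 × (3.886 / 0.826)² = 2 × 4.705² = 2 × 22.13 = 44.3.
Round up to the next whole participant.

n = 45 per group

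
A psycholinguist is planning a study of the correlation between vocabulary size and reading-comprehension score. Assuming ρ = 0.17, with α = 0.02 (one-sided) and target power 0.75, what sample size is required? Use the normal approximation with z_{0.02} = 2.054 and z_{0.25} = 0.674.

Fisher's z: C = ½·ln((1+r)/(1−r)) = ½·ln(1.4096) = 0.1717.
n = ((z_{α} + z_β)/C)² + 3.
(2.054 + 0.674) / 0.1717 = 2.728 / 0.1717 = 15.888.
n = 15.888² + 3 = 252.43 + 3 = 255.4.
Round up.

n = 256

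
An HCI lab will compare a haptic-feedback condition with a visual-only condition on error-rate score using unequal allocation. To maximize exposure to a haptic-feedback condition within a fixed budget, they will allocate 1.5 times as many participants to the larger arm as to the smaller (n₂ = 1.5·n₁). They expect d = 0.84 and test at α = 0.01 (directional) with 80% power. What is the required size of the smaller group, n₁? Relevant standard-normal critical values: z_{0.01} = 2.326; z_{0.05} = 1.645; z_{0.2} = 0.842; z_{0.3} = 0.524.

n₁ = 24

With allocation ratio k = n₂/n₁ = 1.5, Var(x̄₁−x̄₂) = σ²(1/n₁ + 1/(k·n₁)) = σ²·(k+1)/(k·n₁).
So n₁ = (1 + 1/k)·((z_{α} + z_β)/d)² = 1.667 × (3.168/0.84)².
n₁ = 1.667 × 14.22 = 23.7.
Round up: n₁ = 24, giving n₂ = 1.5 × 24 = 36.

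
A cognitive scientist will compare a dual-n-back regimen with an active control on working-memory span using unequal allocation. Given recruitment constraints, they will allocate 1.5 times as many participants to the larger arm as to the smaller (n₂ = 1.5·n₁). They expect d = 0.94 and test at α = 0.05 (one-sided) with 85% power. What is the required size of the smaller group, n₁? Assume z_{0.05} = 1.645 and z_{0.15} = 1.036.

n₁ = 14

With allocation ratio k = n₂/n₁ = 1.5, Var(x̄₁−x̄₂) = σ²(1/n₁ + 1/(k·n₁)) = σ²·(k+1)/(k·n₁).
So n₁ = (1 + 1/k)·((z_{α} + z_β)/d)² = 1.667 × (2.681/0.94)².
n₁ = 1.667 × 8.13 = 13.6.
Round up: n₁ = 14, giving n₂ = 1.5 × 14 = 21.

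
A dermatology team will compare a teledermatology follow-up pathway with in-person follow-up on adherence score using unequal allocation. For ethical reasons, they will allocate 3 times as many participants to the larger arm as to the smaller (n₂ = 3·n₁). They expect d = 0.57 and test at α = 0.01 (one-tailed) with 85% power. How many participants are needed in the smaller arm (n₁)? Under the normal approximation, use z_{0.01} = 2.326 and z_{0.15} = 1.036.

n₁ = 47

With allocation ratio k = n₂/n₁ = 3, Var(x̄₁−x̄₂) = σ²(1/n₁ + 1/(k·n₁)) = σ²·(k+1)/(k·n₁).
So n₁ = (1 + 1/k)·((z_{α} + z_β)/d)² = 1.333 × (3.362/0.57)².
n₁ = 1.333 × 34.79 = 46.4.
Round up: n₁ = 47, giving n₂ = 3 × 47 = 141.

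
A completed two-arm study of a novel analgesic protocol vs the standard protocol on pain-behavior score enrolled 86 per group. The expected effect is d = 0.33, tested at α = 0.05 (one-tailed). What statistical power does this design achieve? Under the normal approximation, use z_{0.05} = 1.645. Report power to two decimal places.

power ≈ 0.70

For two equal groups, power = Φ(d·√(n/2) − z_{α}).
d·√(n/2) = 0.33 × √(86/2) = 0.33 × 6.557 = 2.164.
z_β = 2.164 − 1.645 = 0.519.
Power = Φ(0.519) = 0.698.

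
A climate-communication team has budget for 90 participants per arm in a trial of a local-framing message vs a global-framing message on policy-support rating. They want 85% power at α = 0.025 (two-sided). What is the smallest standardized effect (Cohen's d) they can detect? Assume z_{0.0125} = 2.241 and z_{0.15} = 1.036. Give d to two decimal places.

For two independent groups of n = 90 each: d_min = (z_{α/2} + z_β)·√(2/n).
z-sum = 2.241 + 1.036 = 3.277.
d_min = 3.277 × √(2/90) = 3.277 × 0.1491 = 0.489.

d_min ≈ 0.49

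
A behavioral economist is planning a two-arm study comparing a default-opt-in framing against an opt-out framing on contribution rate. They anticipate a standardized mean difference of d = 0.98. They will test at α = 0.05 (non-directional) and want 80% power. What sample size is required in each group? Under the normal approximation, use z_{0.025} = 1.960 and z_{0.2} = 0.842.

For two independent groups with equal n: n = 2·((z_{α/2} + z_β) / d)².
z_{α/2} + z_β = 1.960 + 0.842 = 2.802.
n = 2 × (2.802 / 0.98)² = 2 × 2.859² = 2 × 8.17 = 16.3.
Round up to the next whole participant.

n = 17 per group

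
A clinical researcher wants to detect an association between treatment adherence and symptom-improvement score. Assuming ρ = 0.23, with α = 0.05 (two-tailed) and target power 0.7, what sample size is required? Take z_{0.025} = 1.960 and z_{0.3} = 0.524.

n = 116

Fisher's z: C = ½·ln((1+r)/(1−r)) = ½·ln(1.5974) = 0.2342.
n = ((z_{α/2} + z_β)/C)² + 3.
(1.960 + 0.524) / 0.2342 = 2.484 / 0.2342 = 10.606.
n = 10.606² + 3 = 112.49 + 3 = 115.5.
Round up.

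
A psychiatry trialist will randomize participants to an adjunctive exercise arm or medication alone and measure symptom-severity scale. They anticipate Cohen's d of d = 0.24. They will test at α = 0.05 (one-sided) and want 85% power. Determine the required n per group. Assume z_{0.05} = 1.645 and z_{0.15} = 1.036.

n = 250 per group

For two independent groups with equal n: n = 2·((z_{α} + z_β) / d)².
z_{α} + z_β = 1.645 + 1.036 = 2.681.
n = 2 × (2.681 / 0.24)² = 2 × 11.171² = 2 × 124.79 = 249.6.
Round up to the next whole participant.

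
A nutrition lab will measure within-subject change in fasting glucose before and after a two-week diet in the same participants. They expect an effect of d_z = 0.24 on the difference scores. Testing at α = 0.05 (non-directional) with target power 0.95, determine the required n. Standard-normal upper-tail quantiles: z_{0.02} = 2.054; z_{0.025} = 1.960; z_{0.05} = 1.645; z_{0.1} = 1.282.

For a paired (one-sample on differences) test: n = ((z_{α/2} + z_β) / d)².
z_{α/2} + z_β = 1.960 + 1.645 = 3.605.
n = (3.605 / 0.24)² = 15.021² = 225.63.
Round up.

n = 226 pairs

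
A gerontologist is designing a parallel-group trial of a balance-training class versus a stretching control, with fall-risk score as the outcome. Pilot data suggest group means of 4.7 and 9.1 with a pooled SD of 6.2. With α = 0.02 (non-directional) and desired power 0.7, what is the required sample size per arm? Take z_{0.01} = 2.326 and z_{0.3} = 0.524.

Cohen's d = |M₁ − M₂| / SD_pooled = |4.7 − 9.1| / 6.2 = 4.4 / 6.2 = 0.710.
For two independent groups with equal n: n = 2·((z_{α/2} + z_β) / d)².
z_{α/2} + z_β = 2.326 + 0.524 = 2.850.
n = 2 × (2.850 / 0.710)² = 2 × 4.014² = 2 × 16.11 = 32.2.
Round up to the next whole participant.

n = 33 per group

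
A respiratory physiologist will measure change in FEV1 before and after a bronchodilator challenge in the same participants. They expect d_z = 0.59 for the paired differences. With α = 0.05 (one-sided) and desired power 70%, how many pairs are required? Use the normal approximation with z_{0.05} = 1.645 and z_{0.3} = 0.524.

For a paired (one-sample on differences) test: n = ((z_{α} + z_β) / d)².
z_{α} + z_β = 1.645 + 0.524 = 2.169.
n = (2.169 / 0.59)² = 3.676² = 13.51.
Round up.

n = 14 pairs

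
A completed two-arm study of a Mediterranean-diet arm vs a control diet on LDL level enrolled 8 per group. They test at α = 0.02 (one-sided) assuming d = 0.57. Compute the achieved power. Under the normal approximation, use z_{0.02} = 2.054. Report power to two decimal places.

For two equal groups, power = Φ(d·√(n/2) − z_{α}).
d·√(n/2) = 0.57 × √(8/2) = 0.57 × 2.000 = 1.140.
z_β = 1.140 − 2.054 = -0.914.
Power = Φ(-0.914) = 0.180.

power ≈ 0.18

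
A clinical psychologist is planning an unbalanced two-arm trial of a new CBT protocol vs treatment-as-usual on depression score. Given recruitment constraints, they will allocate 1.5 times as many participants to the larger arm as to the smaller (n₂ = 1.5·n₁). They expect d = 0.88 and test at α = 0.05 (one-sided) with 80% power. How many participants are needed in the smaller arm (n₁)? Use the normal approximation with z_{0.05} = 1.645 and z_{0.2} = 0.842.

n₁ = 14

With allocation ratio k = n₂/n₁ = 1.5, Var(x̄₁−x̄₂) = σ²(1/n₁ + 1/(k·n₁)) = σ²·(k+1)/(k·n₁).
So n₁ = (1 + 1/k)·((z_{α} + z_β)/d)² = 1.667 × (2.487/0.88)².
n₁ = 1.667 × 7.99 = 13.3.
Round up: n₁ = 14, giving n₂ = 1.5 × 14 = 21.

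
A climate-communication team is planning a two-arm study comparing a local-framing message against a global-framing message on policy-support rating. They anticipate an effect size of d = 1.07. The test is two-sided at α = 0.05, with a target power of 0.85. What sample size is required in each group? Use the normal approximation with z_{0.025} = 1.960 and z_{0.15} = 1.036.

n = 16 per group

For two independent groups with equal n: n = 2·((z_{α/2} + z_β) / d)².
z_{α/2} + z_β = 1.960 + 1.036 = 2.996.
n = 2 × (2.996 / 1.07)² = 2 × 2.800² = 2 × 7.84 = 15.7.
Round up to the next whole participant.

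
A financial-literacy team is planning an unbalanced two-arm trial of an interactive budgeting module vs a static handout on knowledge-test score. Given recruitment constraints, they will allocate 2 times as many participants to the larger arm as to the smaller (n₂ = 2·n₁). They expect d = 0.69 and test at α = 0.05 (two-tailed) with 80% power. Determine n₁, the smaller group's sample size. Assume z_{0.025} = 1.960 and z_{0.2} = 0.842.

With allocation ratio k = n₂/n₁ = 2, Var(x̄₁−x̄₂) = σ²(1/n₁ + 1/(k·n₁)) = σ²·(k+1)/(k·n₁).
So n₁ = (1 + 1/k)·((z_{α/2} + z_β)/d)² = 1.500 × (2.802/0.69)².
n₁ = 1.500 × 16.49 = 24.7.
Round up: n₁ = 25, giving n₂ = 2 × 25 = 50.

n₁ = 25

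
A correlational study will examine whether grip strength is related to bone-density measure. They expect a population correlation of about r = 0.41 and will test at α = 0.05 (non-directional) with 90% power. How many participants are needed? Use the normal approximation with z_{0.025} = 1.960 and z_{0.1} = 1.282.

n = 59

Fisher's z: C = ½·ln((1+r)/(1−r)) = ½·ln(2.3898) = 0.4356.
n = ((z_{α/2} + z_β)/C)² + 3.
(1.960 + 1.282) / 0.4356 = 3.242 / 0.4356 = 7.443.
n = 7.443² + 3 = 55.39 + 3 = 58.4.
Round up.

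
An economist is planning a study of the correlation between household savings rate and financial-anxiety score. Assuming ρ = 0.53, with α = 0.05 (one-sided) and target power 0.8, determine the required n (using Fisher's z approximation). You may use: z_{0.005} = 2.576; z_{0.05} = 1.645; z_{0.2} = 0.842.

Fisher's z: C = ½·ln((1+r)/(1−r)) = ½·ln(3.2553) = 0.5901.
n = ((z_{α} + z_β)/C)² + 3.
(1.645 + 0.842) / 0.5901 = 2.487 / 0.5901 = 4.215.
n = 4.215² + 3 = 17.76 + 3 = 20.8.
Round up.

n = 21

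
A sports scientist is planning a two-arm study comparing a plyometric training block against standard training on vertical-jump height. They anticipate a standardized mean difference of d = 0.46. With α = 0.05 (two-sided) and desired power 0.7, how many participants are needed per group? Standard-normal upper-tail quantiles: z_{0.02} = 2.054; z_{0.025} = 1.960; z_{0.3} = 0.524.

n = 59 per group

For two independent groups with equal n: n = 2·((z_{α/2} + z_β) / d)².
z_{α/2} + z_β = 1.960 + 0.524 = 2.484.
n = 2 × (2.484 / 0.46)² = 2 × 5.400² = 2 × 29.16 = 58.3.
Round up to the next whole participant.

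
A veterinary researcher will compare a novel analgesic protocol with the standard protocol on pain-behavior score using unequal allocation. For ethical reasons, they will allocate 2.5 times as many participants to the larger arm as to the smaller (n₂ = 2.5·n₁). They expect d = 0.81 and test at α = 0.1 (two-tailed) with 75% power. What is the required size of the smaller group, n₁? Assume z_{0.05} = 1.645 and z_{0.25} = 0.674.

n₁ = 12

With allocation ratio k = n₂/n₁ = 2.5, Var(x̄₁−x̄₂) = σ²(1/n₁ + 1/(k·n₁)) = σ²·(k+1)/(k·n₁).
So n₁ = (1 + 1/k)·((z_{α/2} + z_β)/d)² = 1.400 × (2.319/0.81)².
n₁ = 1.400 × 8.20 = 11.5.
Round up: n₁ = 12, giving n₂ = 2.5 × 12 = 30.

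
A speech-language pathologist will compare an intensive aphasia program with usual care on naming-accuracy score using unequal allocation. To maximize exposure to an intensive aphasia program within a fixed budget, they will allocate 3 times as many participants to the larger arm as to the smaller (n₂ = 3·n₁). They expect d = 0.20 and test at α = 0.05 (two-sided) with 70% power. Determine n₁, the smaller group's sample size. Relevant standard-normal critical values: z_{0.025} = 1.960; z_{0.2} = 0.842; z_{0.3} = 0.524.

With allocation ratio k = n₂/n₁ = 3, Var(x̄₁−x̄₂) = σ²(1/n₁ + 1/(k·n₁)) = σ²·(k+1)/(k·n₁).
So n₁ = (1 + 1/k)·((z_{α/2} + z_β)/d)² = 1.333 × (2.484/0.20)².
n₁ = 1.333 × 154.26 = 205.7.
Round up: n₁ = 206, giving n₂ = 3 × 206 = 618.

n₁ = 206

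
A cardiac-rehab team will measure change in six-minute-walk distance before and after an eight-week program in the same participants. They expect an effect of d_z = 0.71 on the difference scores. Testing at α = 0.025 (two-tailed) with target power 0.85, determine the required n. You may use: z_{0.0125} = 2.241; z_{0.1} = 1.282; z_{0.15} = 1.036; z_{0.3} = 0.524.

n = 22 pairs

For a paired (one-sample on differences) test: n = ((z_{α/2} + z_β) / d)².
z_{α/2} + z_β = 2.241 + 1.036 = 3.277.
n = (3.277 / 0.71)² = 4.615² = 21.30.
Round up.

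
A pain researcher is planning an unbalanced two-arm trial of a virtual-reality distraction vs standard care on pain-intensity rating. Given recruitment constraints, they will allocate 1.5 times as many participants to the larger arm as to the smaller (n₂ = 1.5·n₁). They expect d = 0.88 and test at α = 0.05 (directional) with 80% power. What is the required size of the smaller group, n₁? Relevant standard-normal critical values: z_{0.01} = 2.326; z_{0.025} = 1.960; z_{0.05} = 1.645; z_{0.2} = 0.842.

n₁ = 14

With allocation ratio k = n₂/n₁ = 1.5, Var(x̄₁−x̄₂) = σ²(1/n₁ + 1/(k·n₁)) = σ²·(k+1)/(k·n₁).
So n₁ = (1 + 1/k)·((z_{α} + z_β)/d)² = 1.667 × (2.487/0.88)².
n₁ = 1.667 × 7.99 = 13.3.
Round up: n₁ = 14, giving n₂ = 1.5 × 14 = 21.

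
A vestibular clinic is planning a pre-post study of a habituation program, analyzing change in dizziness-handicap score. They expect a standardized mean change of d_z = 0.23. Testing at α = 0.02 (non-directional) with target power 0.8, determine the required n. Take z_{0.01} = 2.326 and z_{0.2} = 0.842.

For a paired (one-sample on differences) test: n = ((z_{α/2} + z_β) / d)².
z_{α/2} + z_β = 2.326 + 0.842 = 3.168.
n = (3.168 / 0.23)² = 13.774² = 189.72.
Round up.

n = 190 pairs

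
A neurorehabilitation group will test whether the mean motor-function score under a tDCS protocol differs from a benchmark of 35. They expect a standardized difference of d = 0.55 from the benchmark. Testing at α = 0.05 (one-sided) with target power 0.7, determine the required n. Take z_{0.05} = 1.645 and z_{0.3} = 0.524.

For a one-sample test: n = ((z_{α} + z_β) / d)².
z_{α} + z_β = 1.645 + 0.524 = 2.169.
n = (2.169 / 0.55)² = 3.944² = 15.55.
Round up.

n = 16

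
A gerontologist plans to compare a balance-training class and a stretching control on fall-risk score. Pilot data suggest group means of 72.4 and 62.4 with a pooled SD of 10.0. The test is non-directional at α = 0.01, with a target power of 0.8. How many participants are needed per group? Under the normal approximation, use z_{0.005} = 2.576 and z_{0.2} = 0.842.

n = 24 per group

Cohen's d = |M₁ − M₂| / SD_pooled = |72.4 − 62.4| / 10.0 = 10.0 / 10.0 = 1.000.
For two independent groups with equal n: n = 2·((z_{α/2} + z_β) / d)².
z_{α/2} + z_β = 2.576 + 0.842 = 3.418.
n = 2 × (3.418 / 1.000)² = 2 × 3.418² = 2 × 11.68 = 23.4.
Round up to the next whole participant.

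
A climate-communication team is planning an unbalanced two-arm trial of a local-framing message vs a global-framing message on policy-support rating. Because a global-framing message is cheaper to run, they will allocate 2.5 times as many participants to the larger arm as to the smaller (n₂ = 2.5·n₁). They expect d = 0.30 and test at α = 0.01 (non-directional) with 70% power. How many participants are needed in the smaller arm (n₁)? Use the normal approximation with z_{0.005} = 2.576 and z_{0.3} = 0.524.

n₁ = 150

With allocation ratio k = n₂/n₁ = 2.5, Var(x̄₁−x̄₂) = σ²(1/n₁ + 1/(k·n₁)) = σ²·(k+1)/(k·n₁).
So n₁ = (1 + 1/k)·((z_{α/2} + z_β)/d)² = 1.400 × (3.100/0.30)².
n₁ = 1.400 × 106.78 = 149.5.
Round up: n₁ = 150, giving n₂ = 2.5 × 150 = 375.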